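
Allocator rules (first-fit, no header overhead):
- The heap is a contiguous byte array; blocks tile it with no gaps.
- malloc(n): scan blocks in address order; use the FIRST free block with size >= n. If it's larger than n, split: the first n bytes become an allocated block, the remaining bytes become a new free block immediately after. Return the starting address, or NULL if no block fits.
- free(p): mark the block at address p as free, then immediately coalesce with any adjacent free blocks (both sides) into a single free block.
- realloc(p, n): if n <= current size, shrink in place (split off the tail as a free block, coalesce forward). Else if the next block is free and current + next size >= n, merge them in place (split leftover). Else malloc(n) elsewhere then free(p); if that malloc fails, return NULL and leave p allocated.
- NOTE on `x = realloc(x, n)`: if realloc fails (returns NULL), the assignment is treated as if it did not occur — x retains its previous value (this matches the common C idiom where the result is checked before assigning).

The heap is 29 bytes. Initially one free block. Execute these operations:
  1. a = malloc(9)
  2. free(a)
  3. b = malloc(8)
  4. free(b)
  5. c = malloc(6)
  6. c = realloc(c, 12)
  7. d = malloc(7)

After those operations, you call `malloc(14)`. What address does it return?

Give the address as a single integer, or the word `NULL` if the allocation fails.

Answer: NULL

Derivation:
Op 1: a = malloc(9) -> a = 0; heap: [0-8 ALLOC][9-28 FREE]
Op 2: free(a) -> (freed a); heap: [0-28 FREE]
Op 3: b = malloc(8) -> b = 0; heap: [0-7 ALLOC][8-28 FREE]
Op 4: free(b) -> (freed b); heap: [0-28 FREE]
Op 5: c = malloc(6) -> c = 0; heap: [0-5 ALLOC][6-28 FREE]
Op 6: c = realloc(c, 12) -> c = 0; heap: [0-11 ALLOC][12-28 FREE]
Op 7: d = malloc(7) -> d = 12; heap: [0-11 ALLOC][12-18 ALLOC][19-28 FREE]
malloc(14): first-fit scan over [0-11 ALLOC][12-18 ALLOC][19-28 FREE] -> NULL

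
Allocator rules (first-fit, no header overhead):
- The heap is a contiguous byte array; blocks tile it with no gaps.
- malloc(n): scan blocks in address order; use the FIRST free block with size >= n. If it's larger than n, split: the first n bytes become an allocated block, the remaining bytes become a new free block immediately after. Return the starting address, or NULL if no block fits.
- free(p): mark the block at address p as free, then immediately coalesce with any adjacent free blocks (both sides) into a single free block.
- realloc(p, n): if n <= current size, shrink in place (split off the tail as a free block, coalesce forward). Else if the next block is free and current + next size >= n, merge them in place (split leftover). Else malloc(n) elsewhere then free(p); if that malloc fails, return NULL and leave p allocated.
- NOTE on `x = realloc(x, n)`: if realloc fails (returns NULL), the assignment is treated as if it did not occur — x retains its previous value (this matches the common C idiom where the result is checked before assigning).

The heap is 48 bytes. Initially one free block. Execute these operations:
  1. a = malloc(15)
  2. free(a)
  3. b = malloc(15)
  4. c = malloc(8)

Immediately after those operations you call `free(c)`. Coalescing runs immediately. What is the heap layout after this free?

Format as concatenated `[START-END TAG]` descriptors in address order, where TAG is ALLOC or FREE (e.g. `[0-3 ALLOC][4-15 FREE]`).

Answer: [0-14 ALLOC][15-47 FREE]

Derivation:
Op 1: a = malloc(15) -> a = 0; heap: [0-14 ALLOC][15-47 FREE]
Op 2: free(a) -> (freed a); heap: [0-47 FREE]
Op 3: b = malloc(15) -> b = 0; heap: [0-14 ALLOC][15-47 FREE]
Op 4: c = malloc(8) -> c = 15; heap: [0-14 ALLOC][15-22 ALLOC][23-47 FREE]
free(c): c = 15 -> block [15-22 ALLOC]; mark free, coalesce with adjacent free neighbors -> [0-14 ALLOC][15-47 FREE]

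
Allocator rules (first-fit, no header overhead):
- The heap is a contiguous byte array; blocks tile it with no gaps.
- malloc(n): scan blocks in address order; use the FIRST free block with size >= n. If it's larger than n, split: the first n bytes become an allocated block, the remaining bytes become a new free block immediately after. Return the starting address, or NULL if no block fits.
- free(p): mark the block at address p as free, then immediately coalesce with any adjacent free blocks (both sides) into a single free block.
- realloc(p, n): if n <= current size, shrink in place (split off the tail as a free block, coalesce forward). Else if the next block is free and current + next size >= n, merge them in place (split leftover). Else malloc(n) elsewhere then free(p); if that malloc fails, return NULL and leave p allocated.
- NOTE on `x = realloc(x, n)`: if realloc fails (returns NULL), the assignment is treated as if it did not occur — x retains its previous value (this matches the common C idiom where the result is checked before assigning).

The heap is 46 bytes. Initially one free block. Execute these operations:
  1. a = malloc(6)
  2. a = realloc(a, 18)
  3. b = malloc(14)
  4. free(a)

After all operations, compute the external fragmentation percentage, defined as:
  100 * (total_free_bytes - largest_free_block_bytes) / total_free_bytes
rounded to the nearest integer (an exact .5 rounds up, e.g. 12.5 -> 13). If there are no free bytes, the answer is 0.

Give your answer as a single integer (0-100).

Op 1: a = malloc(6) -> a = 0; heap: [0-5 ALLOC][6-45 FREE]
Op 2: a = realloc(a, 18) -> a = 0; heap: [0-17 ALLOC][18-45 FREE]
Op 3: b = malloc(14) -> b = 18; heap: [0-17 ALLOC][18-31 ALLOC][32-45 FREE]
Op 4: free(a) -> (freed a); heap: [0-17 FREE][18-31 ALLOC][32-45 FREE]
Free blocks: [18 14] total_free=32 largest=18 -> 100*(32-18)/32 = 1400/32 = 43.75 -> rounds to 44

Answer: 44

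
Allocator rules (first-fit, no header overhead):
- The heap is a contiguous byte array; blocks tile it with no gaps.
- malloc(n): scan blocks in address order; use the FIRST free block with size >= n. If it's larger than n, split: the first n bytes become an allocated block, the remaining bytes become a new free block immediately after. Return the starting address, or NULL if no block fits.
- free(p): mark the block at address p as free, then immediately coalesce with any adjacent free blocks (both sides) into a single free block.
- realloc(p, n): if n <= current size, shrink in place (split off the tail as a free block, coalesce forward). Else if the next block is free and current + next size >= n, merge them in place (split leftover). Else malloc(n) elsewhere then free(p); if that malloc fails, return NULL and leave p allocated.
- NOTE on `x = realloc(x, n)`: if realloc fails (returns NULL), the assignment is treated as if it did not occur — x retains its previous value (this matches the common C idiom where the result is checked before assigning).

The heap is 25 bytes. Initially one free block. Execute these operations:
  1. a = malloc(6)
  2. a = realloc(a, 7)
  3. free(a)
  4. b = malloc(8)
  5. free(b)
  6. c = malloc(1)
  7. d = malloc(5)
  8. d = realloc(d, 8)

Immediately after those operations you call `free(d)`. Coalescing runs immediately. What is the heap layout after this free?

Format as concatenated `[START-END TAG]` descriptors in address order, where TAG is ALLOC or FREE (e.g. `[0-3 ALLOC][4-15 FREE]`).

Answer: [0-0 ALLOC][1-24 FREE]

Derivation:
Op 1: a = malloc(6) -> a = 0; heap: [0-5 ALLOC][6-24 FREE]
Op 2: a = realloc(a, 7) -> a = 0; heap: [0-6 ALLOC][7-24 FREE]
Op 3: free(a) -> (freed a); heap: [0-24 FREE]
Op 4: b = malloc(8) -> b = 0; heap: [0-7 ALLOC][8-24 FREE]
Op 5: free(b) -> (freed b); heap: [0-24 FREE]
Op 6: c = malloc(1) -> c = 0; heap: [0-0 ALLOC][1-24 FREE]
Op 7: d = malloc(5) -> d = 1; heap: [0-0 ALLOC][1-5 ALLOC][6-24 FREE]
Op 8: d = realloc(d, 8) -> d = 1; heap: [0-0 ALLOC][1-8 ALLOC][9-24 FREE]
free(d): d = 1 -> block [1-8 ALLOC]; mark free, coalesce with adjacent free neighbors -> [0-0 ALLOC][1-24 FREE]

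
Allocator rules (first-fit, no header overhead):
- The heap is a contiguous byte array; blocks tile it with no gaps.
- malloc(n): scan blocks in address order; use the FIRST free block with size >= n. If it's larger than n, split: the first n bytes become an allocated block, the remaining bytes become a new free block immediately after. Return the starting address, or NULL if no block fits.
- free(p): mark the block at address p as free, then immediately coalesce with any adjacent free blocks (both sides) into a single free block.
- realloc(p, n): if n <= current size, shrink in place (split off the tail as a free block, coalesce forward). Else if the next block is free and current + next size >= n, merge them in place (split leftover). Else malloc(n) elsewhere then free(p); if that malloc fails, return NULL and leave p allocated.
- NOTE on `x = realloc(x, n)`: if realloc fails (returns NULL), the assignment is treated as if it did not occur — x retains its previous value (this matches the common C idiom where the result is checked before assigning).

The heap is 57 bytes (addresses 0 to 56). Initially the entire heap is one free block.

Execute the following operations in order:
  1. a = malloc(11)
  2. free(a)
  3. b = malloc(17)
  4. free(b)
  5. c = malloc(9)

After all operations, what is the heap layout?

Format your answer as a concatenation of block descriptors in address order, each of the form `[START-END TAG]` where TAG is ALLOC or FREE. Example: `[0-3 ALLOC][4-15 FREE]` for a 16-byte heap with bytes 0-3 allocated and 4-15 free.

Answer: [0-8 ALLOC][9-56 FREE]

Derivation:
Op 1: a = malloc(11) -> a = 0; heap: [0-10 ALLOC][11-56 FREE]
Op 2: free(a) -> (freed a); heap: [0-56 FREE]
Op 3: b = malloc(17) -> b = 0; heap: [0-16 ALLOC][17-56 FREE]
Op 4: free(b) -> (freed b); heap: [0-56 FREE]
Op 5: c = malloc(9) -> c = 0; heap: [0-8 ALLOC][9-56 FREE]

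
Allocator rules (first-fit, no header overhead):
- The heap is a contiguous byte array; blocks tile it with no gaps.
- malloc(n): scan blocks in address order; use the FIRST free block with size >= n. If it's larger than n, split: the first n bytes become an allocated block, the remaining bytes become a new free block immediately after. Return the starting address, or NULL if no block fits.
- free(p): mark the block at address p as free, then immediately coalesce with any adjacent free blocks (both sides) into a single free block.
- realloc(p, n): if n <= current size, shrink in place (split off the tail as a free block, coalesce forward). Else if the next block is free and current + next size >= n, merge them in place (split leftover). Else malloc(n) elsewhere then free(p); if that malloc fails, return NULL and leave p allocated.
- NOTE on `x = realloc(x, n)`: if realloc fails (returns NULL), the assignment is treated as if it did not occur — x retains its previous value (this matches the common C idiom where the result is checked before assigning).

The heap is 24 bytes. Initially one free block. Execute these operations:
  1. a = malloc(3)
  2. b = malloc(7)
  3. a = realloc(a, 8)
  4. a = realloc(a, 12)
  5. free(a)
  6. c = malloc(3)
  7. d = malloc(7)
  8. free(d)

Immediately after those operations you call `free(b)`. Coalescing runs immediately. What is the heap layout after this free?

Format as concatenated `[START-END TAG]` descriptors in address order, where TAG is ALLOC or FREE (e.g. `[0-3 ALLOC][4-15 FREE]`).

Answer: [0-2 ALLOC][3-23 FREE]

Derivation:
Op 1: a = malloc(3) -> a = 0; heap: [0-2 ALLOC][3-23 FREE]
Op 2: b = malloc(7) -> b = 3; heap: [0-2 ALLOC][3-9 ALLOC][10-23 FREE]
Op 3: a = realloc(a, 8) -> a = 10; heap: [0-2 FREE][3-9 ALLOC][10-17 ALLOC][18-23 FREE]
Op 4: a = realloc(a, 12) -> a = 10; heap: [0-2 FREE][3-9 ALLOC][10-21 ALLOC][22-23 FREE]
Op 5: free(a) -> (freed a); heap: [0-2 FREE][3-9 ALLOC][10-23 FREE]
Op 6: c = malloc(3) -> c = 0; heap: [0-2 ALLOC][3-9 ALLOC][10-23 FREE]
Op 7: d = malloc(7) -> d = 10; heap: [0-2 ALLOC][3-9 ALLOC][10-16 ALLOC][17-23 FREE]
Op 8: free(d) -> (freed d); heap: [0-2 ALLOC][3-9 ALLOC][10-23 FREE]
free(b): b = 3 -> block [3-9 ALLOC]; mark free, coalesce with adjacent free neighbors -> [0-2 ALLOC][3-23 FREE]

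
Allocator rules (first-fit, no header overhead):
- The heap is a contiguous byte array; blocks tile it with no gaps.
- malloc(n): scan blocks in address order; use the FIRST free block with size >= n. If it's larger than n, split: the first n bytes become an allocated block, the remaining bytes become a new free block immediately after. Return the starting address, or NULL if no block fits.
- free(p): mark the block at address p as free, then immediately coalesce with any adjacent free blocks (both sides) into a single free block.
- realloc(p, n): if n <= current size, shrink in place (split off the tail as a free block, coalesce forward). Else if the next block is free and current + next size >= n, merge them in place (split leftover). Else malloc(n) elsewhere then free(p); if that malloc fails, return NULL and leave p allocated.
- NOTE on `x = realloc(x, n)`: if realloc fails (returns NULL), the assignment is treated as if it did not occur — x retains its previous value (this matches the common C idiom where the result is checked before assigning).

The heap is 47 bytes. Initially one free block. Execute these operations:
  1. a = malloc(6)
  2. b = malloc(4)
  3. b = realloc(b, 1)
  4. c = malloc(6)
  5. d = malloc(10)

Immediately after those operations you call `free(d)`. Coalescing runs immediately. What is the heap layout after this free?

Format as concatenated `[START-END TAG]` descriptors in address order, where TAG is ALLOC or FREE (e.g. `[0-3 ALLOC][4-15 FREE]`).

Answer: [0-5 ALLOC][6-6 ALLOC][7-12 ALLOC][13-46 FREE]

Derivation:
Op 1: a = malloc(6) -> a = 0; heap: [0-5 ALLOC][6-46 FREE]
Op 2: b = malloc(4) -> b = 6; heap: [0-5 ALLOC][6-9 ALLOC][10-46 FREE]
Op 3: b = realloc(b, 1) -> b = 6; heap: [0-5 ALLOC][6-6 ALLOC][7-46 FREE]
Op 4: c = malloc(6) -> c = 7; heap: [0-5 ALLOC][6-6 ALLOC][7-12 ALLOC][13-46 FREE]
Op 5: d = malloc(10) -> d = 13; heap: [0-5 ALLOC][6-6 ALLOC][7-12 ALLOC][13-22 ALLOC][23-46 FREE]
free(d): d = 13 -> block [13-22 ALLOC]; mark free, coalesce with adjacent free neighbors -> [0-5 ALLOC][6-6 ALLOC][7-12 ALLOC][13-46 FREE]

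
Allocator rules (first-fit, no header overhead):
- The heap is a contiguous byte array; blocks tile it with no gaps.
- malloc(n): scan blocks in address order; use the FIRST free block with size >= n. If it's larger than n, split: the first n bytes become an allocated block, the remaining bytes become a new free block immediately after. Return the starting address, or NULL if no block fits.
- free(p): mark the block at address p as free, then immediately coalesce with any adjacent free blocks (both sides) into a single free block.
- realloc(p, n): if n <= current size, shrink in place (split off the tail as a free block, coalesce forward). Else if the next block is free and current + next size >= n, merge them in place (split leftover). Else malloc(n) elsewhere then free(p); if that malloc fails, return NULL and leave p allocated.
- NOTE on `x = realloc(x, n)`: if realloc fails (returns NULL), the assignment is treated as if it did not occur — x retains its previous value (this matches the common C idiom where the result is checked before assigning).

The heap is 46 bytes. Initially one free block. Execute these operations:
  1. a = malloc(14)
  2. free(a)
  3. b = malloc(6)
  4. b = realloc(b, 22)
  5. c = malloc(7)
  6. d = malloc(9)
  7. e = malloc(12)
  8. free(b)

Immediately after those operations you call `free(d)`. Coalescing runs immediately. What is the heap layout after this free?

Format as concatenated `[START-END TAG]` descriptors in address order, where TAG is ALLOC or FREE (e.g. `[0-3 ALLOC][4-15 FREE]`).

Answer: [0-21 FREE][22-28 ALLOC][29-45 FREE]

Derivation:
Op 1: a = malloc(14) -> a = 0; heap: [0-13 ALLOC][14-45 FREE]
Op 2: free(a) -> (freed a); heap: [0-45 FREE]
Op 3: b = malloc(6) -> b = 0; heap: [0-5 ALLOC][6-45 FREE]
Op 4: b = realloc(b, 22) -> b = 0; heap: [0-21 ALLOC][22-45 FREE]
Op 5: c = malloc(7) -> c = 22; heap: [0-21 ALLOC][22-28 ALLOC][29-45 FREE]
Op 6: d = malloc(9) -> d = 29; heap: [0-21 ALLOC][22-28 ALLOC][29-37 ALLOC][38-45 FREE]
Op 7: e = malloc(12) -> e = NULL; heap: [0-21 ALLOC][22-28 ALLOC][29-37 ALLOC][38-45 FREE]
Op 8: free(b) -> (freed b); heap: [0-21 FREE][22-28 ALLOC][29-37 ALLOC][38-45 FREE]
free(d): d = 29 -> block [29-37 ALLOC]; mark free, coalesce with adjacent free neighbors -> [0-21 FREE][22-28 ALLOC][29-45 FREE]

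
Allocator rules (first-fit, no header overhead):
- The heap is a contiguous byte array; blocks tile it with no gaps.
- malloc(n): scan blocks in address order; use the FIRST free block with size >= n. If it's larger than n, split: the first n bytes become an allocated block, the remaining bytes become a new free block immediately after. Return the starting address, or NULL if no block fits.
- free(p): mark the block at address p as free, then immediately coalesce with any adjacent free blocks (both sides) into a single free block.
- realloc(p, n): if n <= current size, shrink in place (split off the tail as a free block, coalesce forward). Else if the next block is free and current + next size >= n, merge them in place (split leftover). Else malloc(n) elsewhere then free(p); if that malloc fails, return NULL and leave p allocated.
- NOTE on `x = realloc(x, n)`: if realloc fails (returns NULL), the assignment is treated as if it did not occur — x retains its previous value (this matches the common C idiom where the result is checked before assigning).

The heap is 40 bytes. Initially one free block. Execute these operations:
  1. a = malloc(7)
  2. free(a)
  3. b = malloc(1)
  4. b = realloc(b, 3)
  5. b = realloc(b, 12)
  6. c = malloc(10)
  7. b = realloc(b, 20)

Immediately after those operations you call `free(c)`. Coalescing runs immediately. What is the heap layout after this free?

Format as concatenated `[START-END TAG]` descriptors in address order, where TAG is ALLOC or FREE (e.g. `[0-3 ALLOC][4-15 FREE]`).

Answer: [0-11 ALLOC][12-39 FREE]

Derivation:
Op 1: a = malloc(7) -> a = 0; heap: [0-6 ALLOC][7-39 FREE]
Op 2: free(a) -> (freed a); heap: [0-39 FREE]
Op 3: b = malloc(1) -> b = 0; heap: [0-0 ALLOC][1-39 FREE]
Op 4: b = realloc(b, 3) -> b = 0; heap: [0-2 ALLOC][3-39 FREE]
Op 5: b = realloc(b, 12) -> b = 0; heap: [0-11 ALLOC][12-39 FREE]
Op 6: c = malloc(10) -> c = 12; heap: [0-11 ALLOC][12-21 ALLOC][22-39 FREE]
Op 7: b = realloc(b, 20) -> NULL (b unchanged); heap: [0-11 ALLOC][12-21 ALLOC][22-39 FREE]
free(c): c = 12 -> block [12-21 ALLOC]; mark free, coalesce with adjacent free neighbors -> [0-11 ALLOC][12-39 FREE]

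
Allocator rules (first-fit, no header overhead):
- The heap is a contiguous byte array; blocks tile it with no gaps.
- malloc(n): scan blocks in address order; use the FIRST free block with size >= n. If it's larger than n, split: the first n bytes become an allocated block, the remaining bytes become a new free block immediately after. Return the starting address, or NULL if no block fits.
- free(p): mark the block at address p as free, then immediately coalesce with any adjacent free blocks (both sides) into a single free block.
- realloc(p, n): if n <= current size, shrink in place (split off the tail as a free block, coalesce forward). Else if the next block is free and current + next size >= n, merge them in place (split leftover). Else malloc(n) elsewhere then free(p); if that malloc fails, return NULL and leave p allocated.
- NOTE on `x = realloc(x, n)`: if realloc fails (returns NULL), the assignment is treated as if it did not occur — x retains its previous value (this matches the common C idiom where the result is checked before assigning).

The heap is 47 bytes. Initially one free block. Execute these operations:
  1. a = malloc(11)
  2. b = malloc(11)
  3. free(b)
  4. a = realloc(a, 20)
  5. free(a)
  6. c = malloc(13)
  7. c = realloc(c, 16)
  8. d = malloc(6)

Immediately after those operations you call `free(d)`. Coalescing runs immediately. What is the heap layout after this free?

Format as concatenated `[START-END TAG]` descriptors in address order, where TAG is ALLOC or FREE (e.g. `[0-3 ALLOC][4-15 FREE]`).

Op 1: a = malloc(11) -> a = 0; heap: [0-10 ALLOC][11-46 FREE]
Op 2: b = malloc(11) -> b = 11; heap: [0-10 ALLOC][11-21 ALLOC][22-46 FREE]
Op 3: free(b) -> (freed b); heap: [0-10 ALLOC][11-46 FREE]
Op 4: a = realloc(a, 20) -> a = 0; heap: [0-19 ALLOC][20-46 FREE]
Op 5: free(a) -> (freed a); heap: [0-46 FREE]
Op 6: c = malloc(13) -> c = 0; heap: [0-12 ALLOC][13-46 FREE]
Op 7: c = realloc(c, 16) -> c = 0; heap: [0-15 ALLOC][16-46 FREE]
Op 8: d = malloc(6) -> d = 16; heap: [0-15 ALLOC][16-21 ALLOC][22-46 FREE]
free(d): d = 16 -> block [16-21 ALLOC]; mark free, coalesce with adjacent free neighbors -> [0-15 ALLOC][16-46 FREE]

Answer: [0-15 ALLOC][16-46 FREE]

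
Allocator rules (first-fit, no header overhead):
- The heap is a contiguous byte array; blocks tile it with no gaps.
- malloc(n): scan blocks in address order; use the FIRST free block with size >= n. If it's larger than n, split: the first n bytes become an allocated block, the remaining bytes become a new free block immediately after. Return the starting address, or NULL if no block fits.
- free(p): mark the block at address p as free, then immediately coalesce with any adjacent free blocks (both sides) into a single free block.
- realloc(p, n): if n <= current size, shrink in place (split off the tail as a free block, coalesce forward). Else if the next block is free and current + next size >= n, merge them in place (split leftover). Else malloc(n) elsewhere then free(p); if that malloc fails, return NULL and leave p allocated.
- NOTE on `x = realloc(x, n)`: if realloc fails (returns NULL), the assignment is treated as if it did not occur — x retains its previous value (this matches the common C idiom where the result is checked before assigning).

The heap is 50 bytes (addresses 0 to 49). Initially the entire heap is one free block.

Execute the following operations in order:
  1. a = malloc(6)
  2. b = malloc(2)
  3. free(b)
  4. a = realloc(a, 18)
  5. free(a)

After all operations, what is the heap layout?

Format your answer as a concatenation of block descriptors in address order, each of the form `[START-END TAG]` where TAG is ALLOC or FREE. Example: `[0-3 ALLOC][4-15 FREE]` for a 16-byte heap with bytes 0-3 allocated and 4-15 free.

Answer: [0-49 FREE]

Derivation:
Op 1: a = malloc(6) -> a = 0; heap: [0-5 ALLOC][6-49 FREE]
Op 2: b = malloc(2) -> b = 6; heap: [0-5 ALLOC][6-7 ALLOC][8-49 FREE]
Op 3: free(b) -> (freed b); heap: [0-5 ALLOC][6-49 FREE]
Op 4: a = realloc(a, 18) -> a = 0; heap: [0-17 ALLOC][18-49 FREE]
Op 5: free(a) -> (freed a); heap: [0-49 FREE]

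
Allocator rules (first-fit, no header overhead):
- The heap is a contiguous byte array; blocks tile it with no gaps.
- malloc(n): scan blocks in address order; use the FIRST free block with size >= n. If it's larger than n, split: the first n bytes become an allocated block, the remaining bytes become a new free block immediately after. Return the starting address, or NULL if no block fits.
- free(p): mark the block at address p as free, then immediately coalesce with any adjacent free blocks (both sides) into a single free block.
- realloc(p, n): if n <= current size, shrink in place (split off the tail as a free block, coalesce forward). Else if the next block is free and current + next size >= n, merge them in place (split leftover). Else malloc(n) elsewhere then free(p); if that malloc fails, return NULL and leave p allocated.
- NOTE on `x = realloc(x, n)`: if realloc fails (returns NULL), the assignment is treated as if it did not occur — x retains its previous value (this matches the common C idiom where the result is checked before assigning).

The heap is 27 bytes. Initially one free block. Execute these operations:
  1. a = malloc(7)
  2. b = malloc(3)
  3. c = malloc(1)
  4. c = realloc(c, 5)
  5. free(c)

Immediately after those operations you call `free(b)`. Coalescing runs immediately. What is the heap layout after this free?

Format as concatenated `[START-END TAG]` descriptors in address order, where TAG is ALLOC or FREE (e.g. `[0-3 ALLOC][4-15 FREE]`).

Op 1: a = malloc(7) -> a = 0; heap: [0-6 ALLOC][7-26 FREE]
Op 2: b = malloc(3) -> b = 7; heap: [0-6 ALLOC][7-9 ALLOC][10-26 FREE]
Op 3: c = malloc(1) -> c = 10; heap: [0-6 ALLOC][7-9 ALLOC][10-10 ALLOC][11-26 FREE]
Op 4: c = realloc(c, 5) -> c = 10; heap: [0-6 ALLOC][7-9 ALLOC][10-14 ALLOC][15-26 FREE]
Op 5: free(c) -> (freed c); heap: [0-6 ALLOC][7-9 ALLOC][10-26 FREE]
free(b): b = 7 -> block [7-9 ALLOC]; mark free, coalesce with adjacent free neighbors -> [0-6 ALLOC][7-26 FREE]

Answer: [0-6 ALLOC][7-26 FREE]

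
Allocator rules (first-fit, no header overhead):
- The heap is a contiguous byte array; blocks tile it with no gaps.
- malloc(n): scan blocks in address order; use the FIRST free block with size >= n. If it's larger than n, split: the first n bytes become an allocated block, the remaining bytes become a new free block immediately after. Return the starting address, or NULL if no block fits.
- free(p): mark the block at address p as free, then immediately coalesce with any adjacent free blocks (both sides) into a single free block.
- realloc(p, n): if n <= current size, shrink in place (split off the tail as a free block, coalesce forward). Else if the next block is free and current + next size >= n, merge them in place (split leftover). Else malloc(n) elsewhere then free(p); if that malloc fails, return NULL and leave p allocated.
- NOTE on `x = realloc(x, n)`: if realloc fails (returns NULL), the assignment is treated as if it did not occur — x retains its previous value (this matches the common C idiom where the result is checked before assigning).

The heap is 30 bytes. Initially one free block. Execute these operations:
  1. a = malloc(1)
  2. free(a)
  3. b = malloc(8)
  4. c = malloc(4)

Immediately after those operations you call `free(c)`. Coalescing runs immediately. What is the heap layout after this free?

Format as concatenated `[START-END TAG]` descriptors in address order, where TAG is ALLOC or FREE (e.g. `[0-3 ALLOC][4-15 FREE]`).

Op 1: a = malloc(1) -> a = 0; heap: [0-0 ALLOC][1-29 FREE]
Op 2: free(a) -> (freed a); heap: [0-29 FREE]
Op 3: b = malloc(8) -> b = 0; heap: [0-7 ALLOC][8-29 FREE]
Op 4: c = malloc(4) -> c = 8; heap: [0-7 ALLOC][8-11 ALLOC][12-29 FREE]
free(c): c = 8 -> block [8-11 ALLOC]; mark free, coalesce with adjacent free neighbors -> [0-7 ALLOC][8-29 FREE]

Answer: [0-7 ALLOC][8-29 FREE]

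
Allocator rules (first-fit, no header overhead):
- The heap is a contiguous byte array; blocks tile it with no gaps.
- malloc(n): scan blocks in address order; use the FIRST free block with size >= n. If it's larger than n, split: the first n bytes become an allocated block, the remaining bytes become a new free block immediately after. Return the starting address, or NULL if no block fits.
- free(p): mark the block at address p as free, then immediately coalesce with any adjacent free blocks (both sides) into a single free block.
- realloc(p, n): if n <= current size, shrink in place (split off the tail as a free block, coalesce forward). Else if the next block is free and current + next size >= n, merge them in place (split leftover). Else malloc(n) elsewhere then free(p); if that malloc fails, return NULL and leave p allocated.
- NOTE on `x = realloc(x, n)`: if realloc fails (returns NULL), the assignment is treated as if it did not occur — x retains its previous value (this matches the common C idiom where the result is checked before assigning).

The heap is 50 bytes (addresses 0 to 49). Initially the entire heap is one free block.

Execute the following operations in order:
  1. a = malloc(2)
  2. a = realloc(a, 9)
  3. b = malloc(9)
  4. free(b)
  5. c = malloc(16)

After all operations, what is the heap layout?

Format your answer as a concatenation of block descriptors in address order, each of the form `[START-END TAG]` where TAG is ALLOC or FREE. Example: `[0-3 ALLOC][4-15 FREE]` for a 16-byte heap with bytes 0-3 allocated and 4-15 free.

Op 1: a = malloc(2) -> a = 0; heap: [0-1 ALLOC][2-49 FREE]
Op 2: a = realloc(a, 9) -> a = 0; heap: [0-8 ALLOC][9-49 FREE]
Op 3: b = malloc(9) -> b = 9; heap: [0-8 ALLOC][9-17 ALLOC][18-49 FREE]
Op 4: free(b) -> (freed b); heap: [0-8 ALLOC][9-49 FREE]
Op 5: c = malloc(16) -> c = 9; heap: [0-8 ALLOC][9-24 ALLOC][25-49 FREE]

Answer: [0-8 ALLOC][9-24 ALLOC][25-49 FREE]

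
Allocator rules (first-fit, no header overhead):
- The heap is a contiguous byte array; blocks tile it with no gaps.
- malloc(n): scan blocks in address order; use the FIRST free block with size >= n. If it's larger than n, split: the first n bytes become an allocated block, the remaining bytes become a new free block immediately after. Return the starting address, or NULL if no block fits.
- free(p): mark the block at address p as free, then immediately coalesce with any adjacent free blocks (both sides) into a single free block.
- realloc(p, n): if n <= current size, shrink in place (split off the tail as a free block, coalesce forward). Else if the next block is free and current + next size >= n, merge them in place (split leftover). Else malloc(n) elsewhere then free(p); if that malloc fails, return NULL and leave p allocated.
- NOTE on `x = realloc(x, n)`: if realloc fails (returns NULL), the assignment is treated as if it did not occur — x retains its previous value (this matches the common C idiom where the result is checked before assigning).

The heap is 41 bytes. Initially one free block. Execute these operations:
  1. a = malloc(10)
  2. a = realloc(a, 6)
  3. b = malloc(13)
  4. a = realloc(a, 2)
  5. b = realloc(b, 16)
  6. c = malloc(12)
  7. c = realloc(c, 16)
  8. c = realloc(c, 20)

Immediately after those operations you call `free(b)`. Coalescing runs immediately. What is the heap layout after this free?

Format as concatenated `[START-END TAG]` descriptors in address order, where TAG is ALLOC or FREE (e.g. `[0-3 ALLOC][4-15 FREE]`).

Op 1: a = malloc(10) -> a = 0; heap: [0-9 ALLOC][10-40 FREE]
Op 2: a = realloc(a, 6) -> a = 0; heap: [0-5 ALLOC][6-40 FREE]
Op 3: b = malloc(13) -> b = 6; heap: [0-5 ALLOC][6-18 ALLOC][19-40 FREE]
Op 4: a = realloc(a, 2) -> a = 0; heap: [0-1 ALLOC][2-5 FREE][6-18 ALLOC][19-40 FREE]
Op 5: b = realloc(b, 16) -> b = 6; heap: [0-1 ALLOC][2-5 FREE][6-21 ALLOC][22-40 FREE]
Op 6: c = malloc(12) -> c = 22; heap: [0-1 ALLOC][2-5 FREE][6-21 ALLOC][22-33 ALLOC][34-40 FREE]
Op 7: c = realloc(c, 16) -> c = 22; heap: [0-1 ALLOC][2-5 FREE][6-21 ALLOC][22-37 ALLOC][38-40 FREE]
Op 8: c = realloc(c, 20) -> NULL (c unchanged); heap: [0-1 ALLOC][2-5 FREE][6-21 ALLOC][22-37 ALLOC][38-40 FREE]
free(b): b = 6 -> block [6-21 ALLOC]; mark free, coalesce with adjacent free neighbors -> [0-1 ALLOC][2-21 FREE][22-37 ALLOC][38-40 FREE]

Answer: [0-1 ALLOC][2-21 FREE][22-37 ALLOC][38-40 FREE]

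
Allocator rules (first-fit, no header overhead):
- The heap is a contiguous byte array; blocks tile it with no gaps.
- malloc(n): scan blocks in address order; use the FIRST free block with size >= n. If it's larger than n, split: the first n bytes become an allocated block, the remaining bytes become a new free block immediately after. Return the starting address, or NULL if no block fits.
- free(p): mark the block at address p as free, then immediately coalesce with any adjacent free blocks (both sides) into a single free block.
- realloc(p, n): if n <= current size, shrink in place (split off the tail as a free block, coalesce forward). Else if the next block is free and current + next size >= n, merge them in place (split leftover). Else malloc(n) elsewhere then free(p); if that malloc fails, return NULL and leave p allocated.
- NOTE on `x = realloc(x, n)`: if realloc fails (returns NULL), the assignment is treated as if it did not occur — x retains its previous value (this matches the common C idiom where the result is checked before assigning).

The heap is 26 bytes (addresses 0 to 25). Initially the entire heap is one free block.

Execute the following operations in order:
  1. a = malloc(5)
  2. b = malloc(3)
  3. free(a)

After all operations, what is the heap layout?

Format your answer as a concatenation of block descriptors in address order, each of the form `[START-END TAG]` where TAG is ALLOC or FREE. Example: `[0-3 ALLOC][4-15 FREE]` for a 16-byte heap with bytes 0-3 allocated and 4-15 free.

Answer: [0-4 FREE][5-7 ALLOC][8-25 FREE]

Derivation:
Op 1: a = malloc(5) -> a = 0; heap: [0-4 ALLOC][5-25 FREE]
Op 2: b = malloc(3) -> b = 5; heap: [0-4 ALLOC][5-7 ALLOC][8-25 FREE]
Op 3: free(a) -> (freed a); heap: [0-4 FREE][5-7 ALLOC][8-25 FREE]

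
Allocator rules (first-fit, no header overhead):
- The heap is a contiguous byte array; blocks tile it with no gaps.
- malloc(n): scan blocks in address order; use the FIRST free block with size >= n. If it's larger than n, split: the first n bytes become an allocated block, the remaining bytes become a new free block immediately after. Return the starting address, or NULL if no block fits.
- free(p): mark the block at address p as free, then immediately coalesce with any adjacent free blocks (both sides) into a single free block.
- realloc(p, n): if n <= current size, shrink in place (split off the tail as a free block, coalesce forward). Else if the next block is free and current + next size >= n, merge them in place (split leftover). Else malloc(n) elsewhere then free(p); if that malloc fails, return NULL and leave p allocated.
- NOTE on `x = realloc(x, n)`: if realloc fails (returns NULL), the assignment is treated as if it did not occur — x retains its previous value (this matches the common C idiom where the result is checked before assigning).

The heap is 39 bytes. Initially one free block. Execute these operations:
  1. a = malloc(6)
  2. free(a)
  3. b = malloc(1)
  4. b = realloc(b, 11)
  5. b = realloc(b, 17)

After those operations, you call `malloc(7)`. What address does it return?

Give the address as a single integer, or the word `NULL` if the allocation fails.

Answer: 17

Derivation:
Op 1: a = malloc(6) -> a = 0; heap: [0-5 ALLOC][6-38 FREE]
Op 2: free(a) -> (freed a); heap: [0-38 FREE]
Op 3: b = malloc(1) -> b = 0; heap: [0-0 ALLOC][1-38 FREE]
Op 4: b = realloc(b, 11) -> b = 0; heap: [0-10 ALLOC][11-38 FREE]
Op 5: b = realloc(b, 17) -> b = 0; heap: [0-16 ALLOC][17-38 FREE]
malloc(7): first-fit scan over [0-16 ALLOC][17-38 FREE] -> 17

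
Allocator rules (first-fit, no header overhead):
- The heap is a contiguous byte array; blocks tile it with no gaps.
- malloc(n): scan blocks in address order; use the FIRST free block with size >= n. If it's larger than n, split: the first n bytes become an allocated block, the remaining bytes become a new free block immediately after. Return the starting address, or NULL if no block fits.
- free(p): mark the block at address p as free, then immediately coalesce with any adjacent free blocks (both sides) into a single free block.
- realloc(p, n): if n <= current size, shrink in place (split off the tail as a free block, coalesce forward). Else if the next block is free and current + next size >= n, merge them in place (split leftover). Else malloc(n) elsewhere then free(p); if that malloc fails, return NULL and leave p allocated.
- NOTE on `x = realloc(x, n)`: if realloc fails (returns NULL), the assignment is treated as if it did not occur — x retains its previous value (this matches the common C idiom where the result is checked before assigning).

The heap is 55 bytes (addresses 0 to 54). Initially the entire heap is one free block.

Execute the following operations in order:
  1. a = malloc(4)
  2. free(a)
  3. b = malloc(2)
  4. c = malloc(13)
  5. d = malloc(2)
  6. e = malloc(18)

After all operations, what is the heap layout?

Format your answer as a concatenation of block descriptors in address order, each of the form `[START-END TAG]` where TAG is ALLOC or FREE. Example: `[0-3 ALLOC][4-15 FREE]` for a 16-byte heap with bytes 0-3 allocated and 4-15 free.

Answer: [0-1 ALLOC][2-14 ALLOC][15-16 ALLOC][17-34 ALLOC][35-54 FREE]

Derivation:
Op 1: a = malloc(4) -> a = 0; heap: [0-3 ALLOC][4-54 FREE]
Op 2: free(a) -> (freed a); heap: [0-54 FREE]
Op 3: b = malloc(2) -> b = 0; heap: [0-1 ALLOC][2-54 FREE]
Op 4: c = malloc(13) -> c = 2; heap: [0-1 ALLOC][2-14 ALLOC][15-54 FREE]
Op 5: d = malloc(2) -> d = 15; heap: [0-1 ALLOC][2-14 ALLOC][15-16 ALLOC][17-54 FREE]
Op 6: e = malloc(18) -> e = 17; heap: [0-1 ALLOC][2-14 ALLOC][15-16 ALLOC][17-34 ALLOC][35-54 FREE]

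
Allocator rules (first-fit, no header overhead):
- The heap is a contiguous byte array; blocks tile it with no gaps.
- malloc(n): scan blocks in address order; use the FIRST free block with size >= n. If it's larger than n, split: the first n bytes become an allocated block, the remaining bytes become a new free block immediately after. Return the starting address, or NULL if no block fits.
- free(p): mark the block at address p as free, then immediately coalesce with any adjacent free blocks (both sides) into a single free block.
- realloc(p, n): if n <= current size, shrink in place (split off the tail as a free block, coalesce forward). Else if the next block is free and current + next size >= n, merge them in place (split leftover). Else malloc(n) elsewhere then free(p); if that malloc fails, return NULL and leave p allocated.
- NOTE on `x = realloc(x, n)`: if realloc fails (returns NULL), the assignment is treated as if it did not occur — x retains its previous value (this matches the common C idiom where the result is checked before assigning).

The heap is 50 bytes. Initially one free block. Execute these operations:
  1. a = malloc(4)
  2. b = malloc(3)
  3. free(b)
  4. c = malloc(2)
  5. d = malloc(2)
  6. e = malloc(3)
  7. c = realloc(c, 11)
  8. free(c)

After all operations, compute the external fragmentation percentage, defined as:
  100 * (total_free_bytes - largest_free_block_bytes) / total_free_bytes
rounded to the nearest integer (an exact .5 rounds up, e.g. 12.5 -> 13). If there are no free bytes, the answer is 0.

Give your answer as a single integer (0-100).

Answer: 5

Derivation:
Op 1: a = malloc(4) -> a = 0; heap: [0-3 ALLOC][4-49 FREE]
Op 2: b = malloc(3) -> b = 4; heap: [0-3 ALLOC][4-6 ALLOC][7-49 FREE]
Op 3: free(b) -> (freed b); heap: [0-3 ALLOC][4-49 FREE]
Op 4: c = malloc(2) -> c = 4; heap: [0-3 ALLOC][4-5 ALLOC][6-49 FREE]
Op 5: d = malloc(2) -> d = 6; heap: [0-3 ALLOC][4-5 ALLOC][6-7 ALLOC][8-49 FREE]
Op 6: e = malloc(3) -> e = 8; heap: [0-3 ALLOC][4-5 ALLOC][6-7 ALLOC][8-10 ALLOC][11-49 FREE]
Op 7: c = realloc(c, 11) -> c = 11; heap: [0-3 ALLOC][4-5 FREE][6-7 ALLOC][8-10 ALLOC][11-21 ALLOC][22-49 FREE]
Op 8: free(c) -> (freed c); heap: [0-3 ALLOC][4-5 FREE][6-7 ALLOC][8-10 ALLOC][11-49 FREE]
Free blocks: [2 39] total_free=41 largest=39 -> 100*(41-39)/41 = 200/41 ≈ 4.878 -> rounds to 5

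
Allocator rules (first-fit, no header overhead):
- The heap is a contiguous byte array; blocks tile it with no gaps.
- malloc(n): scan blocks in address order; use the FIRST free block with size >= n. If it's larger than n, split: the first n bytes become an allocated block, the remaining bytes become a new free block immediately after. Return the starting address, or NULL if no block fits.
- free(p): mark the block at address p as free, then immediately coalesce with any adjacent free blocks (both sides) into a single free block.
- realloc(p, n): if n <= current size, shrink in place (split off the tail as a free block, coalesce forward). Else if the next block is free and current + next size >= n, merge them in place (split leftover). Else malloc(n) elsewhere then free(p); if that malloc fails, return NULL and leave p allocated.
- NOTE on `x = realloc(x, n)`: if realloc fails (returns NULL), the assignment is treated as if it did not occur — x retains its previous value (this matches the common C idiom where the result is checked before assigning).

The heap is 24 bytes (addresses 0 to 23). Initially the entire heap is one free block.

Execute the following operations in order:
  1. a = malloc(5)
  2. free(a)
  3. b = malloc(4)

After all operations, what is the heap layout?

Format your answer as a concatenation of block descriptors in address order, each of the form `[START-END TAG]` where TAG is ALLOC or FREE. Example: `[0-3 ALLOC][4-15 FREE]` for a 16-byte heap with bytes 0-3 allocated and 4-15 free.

Op 1: a = malloc(5) -> a = 0; heap: [0-4 ALLOC][5-23 FREE]
Op 2: free(a) -> (freed a); heap: [0-23 FREE]
Op 3: b = malloc(4) -> b = 0; heap: [0-3 ALLOC][4-23 FREE]

Answer: [0-3 ALLOC][4-23 FREE]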